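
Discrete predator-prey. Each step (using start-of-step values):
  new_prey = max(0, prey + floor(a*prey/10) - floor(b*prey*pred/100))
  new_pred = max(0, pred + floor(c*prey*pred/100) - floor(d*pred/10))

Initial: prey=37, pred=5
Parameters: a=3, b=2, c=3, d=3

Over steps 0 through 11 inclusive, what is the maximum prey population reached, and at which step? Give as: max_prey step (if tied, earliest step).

Answer: 50 2

Derivation:
Step 1: prey: 37+11-3=45; pred: 5+5-1=9
Step 2: prey: 45+13-8=50; pred: 9+12-2=19
Step 3: prey: 50+15-19=46; pred: 19+28-5=42
Step 4: prey: 46+13-38=21; pred: 42+57-12=87
Step 5: prey: 21+6-36=0; pred: 87+54-26=115
Step 6: prey: 0+0-0=0; pred: 115+0-34=81
Step 7: prey: 0+0-0=0; pred: 81+0-24=57
Step 8: prey: 0+0-0=0; pred: 57+0-17=40
Step 9: prey: 0+0-0=0; pred: 40+0-12=28
Step 10: prey: 0+0-0=0; pred: 28+0-8=20
Step 11: prey: 0+0-0=0; pred: 20+0-6=14
Max prey = 50 at step 2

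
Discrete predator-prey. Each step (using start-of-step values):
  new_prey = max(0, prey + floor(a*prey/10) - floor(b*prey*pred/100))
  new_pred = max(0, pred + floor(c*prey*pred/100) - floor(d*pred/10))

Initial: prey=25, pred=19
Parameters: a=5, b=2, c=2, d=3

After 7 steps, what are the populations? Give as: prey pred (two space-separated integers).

Step 1: prey: 25+12-9=28; pred: 19+9-5=23
Step 2: prey: 28+14-12=30; pred: 23+12-6=29
Step 3: prey: 30+15-17=28; pred: 29+17-8=38
Step 4: prey: 28+14-21=21; pred: 38+21-11=48
Step 5: prey: 21+10-20=11; pred: 48+20-14=54
Step 6: prey: 11+5-11=5; pred: 54+11-16=49
Step 7: prey: 5+2-4=3; pred: 49+4-14=39

Answer: 3 39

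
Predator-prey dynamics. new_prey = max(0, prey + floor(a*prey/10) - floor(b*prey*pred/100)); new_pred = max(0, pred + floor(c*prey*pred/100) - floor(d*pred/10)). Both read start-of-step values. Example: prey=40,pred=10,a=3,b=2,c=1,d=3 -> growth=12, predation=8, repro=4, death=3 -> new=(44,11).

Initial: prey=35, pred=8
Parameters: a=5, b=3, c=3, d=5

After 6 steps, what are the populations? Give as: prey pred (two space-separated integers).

Answer: 0 31

Derivation:
Step 1: prey: 35+17-8=44; pred: 8+8-4=12
Step 2: prey: 44+22-15=51; pred: 12+15-6=21
Step 3: prey: 51+25-32=44; pred: 21+32-10=43
Step 4: prey: 44+22-56=10; pred: 43+56-21=78
Step 5: prey: 10+5-23=0; pred: 78+23-39=62
Step 6: prey: 0+0-0=0; pred: 62+0-31=31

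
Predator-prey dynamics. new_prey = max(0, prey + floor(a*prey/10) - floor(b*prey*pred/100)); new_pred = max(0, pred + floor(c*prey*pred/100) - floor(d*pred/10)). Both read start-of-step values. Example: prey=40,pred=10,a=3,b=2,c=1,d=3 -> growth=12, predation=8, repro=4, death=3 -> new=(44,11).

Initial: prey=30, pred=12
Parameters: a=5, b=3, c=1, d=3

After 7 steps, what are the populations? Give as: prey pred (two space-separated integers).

Answer: 37 25

Derivation:
Step 1: prey: 30+15-10=35; pred: 12+3-3=12
Step 2: prey: 35+17-12=40; pred: 12+4-3=13
Step 3: prey: 40+20-15=45; pred: 13+5-3=15
Step 4: prey: 45+22-20=47; pred: 15+6-4=17
Step 5: prey: 47+23-23=47; pred: 17+7-5=19
Step 6: prey: 47+23-26=44; pred: 19+8-5=22
Step 7: prey: 44+22-29=37; pred: 22+9-6=25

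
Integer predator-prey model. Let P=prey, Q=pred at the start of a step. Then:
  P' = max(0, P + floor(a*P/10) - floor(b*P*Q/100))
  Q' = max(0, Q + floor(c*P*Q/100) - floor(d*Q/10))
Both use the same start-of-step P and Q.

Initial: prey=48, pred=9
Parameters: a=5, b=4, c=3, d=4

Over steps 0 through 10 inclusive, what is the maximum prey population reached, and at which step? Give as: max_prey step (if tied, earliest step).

Answer: 55 1

Derivation:
Step 1: prey: 48+24-17=55; pred: 9+12-3=18
Step 2: prey: 55+27-39=43; pred: 18+29-7=40
Step 3: prey: 43+21-68=0; pred: 40+51-16=75
Step 4: prey: 0+0-0=0; pred: 75+0-30=45
Step 5: prey: 0+0-0=0; pred: 45+0-18=27
Step 6: prey: 0+0-0=0; pred: 27+0-10=17
Step 7: prey: 0+0-0=0; pred: 17+0-6=11
Step 8: prey: 0+0-0=0; pred: 11+0-4=7
Step 9: prey: 0+0-0=0; pred: 7+0-2=5
Step 10: prey: 0+0-0=0; pred: 5+0-2=3
Max prey = 55 at step 1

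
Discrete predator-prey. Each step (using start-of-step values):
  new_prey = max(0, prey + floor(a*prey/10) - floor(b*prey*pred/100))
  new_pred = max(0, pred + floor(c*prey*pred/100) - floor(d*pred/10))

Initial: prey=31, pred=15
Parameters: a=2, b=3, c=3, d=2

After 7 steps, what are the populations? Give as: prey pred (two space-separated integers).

Step 1: prey: 31+6-13=24; pred: 15+13-3=25
Step 2: prey: 24+4-18=10; pred: 25+18-5=38
Step 3: prey: 10+2-11=1; pred: 38+11-7=42
Step 4: prey: 1+0-1=0; pred: 42+1-8=35
Step 5: prey: 0+0-0=0; pred: 35+0-7=28
Step 6: prey: 0+0-0=0; pred: 28+0-5=23
Step 7: prey: 0+0-0=0; pred: 23+0-4=19

Answer: 0 19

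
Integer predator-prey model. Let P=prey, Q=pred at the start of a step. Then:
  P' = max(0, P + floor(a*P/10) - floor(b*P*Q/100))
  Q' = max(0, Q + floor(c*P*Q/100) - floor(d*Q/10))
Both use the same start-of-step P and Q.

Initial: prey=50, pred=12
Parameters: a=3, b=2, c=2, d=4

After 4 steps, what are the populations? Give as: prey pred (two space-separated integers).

Answer: 9 61

Derivation:
Step 1: prey: 50+15-12=53; pred: 12+12-4=20
Step 2: prey: 53+15-21=47; pred: 20+21-8=33
Step 3: prey: 47+14-31=30; pred: 33+31-13=51
Step 4: prey: 30+9-30=9; pred: 51+30-20=61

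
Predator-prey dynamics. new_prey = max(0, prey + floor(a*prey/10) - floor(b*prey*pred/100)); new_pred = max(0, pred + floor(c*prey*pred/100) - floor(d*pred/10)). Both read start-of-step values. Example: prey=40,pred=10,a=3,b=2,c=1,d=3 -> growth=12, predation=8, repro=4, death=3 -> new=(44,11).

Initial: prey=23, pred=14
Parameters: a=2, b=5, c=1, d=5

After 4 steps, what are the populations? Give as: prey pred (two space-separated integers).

Step 1: prey: 23+4-16=11; pred: 14+3-7=10
Step 2: prey: 11+2-5=8; pred: 10+1-5=6
Step 3: prey: 8+1-2=7; pred: 6+0-3=3
Step 4: prey: 7+1-1=7; pred: 3+0-1=2

Answer: 7 2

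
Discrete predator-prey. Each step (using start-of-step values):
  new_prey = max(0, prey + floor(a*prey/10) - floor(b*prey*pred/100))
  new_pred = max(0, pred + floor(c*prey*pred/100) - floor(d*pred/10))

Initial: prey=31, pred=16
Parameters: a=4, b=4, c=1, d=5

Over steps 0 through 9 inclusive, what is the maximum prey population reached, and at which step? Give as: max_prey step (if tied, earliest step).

Answer: 96 9

Derivation:
Step 1: prey: 31+12-19=24; pred: 16+4-8=12
Step 2: prey: 24+9-11=22; pred: 12+2-6=8
Step 3: prey: 22+8-7=23; pred: 8+1-4=5
Step 4: prey: 23+9-4=28; pred: 5+1-2=4
Step 5: prey: 28+11-4=35; pred: 4+1-2=3
Step 6: prey: 35+14-4=45; pred: 3+1-1=3
Step 7: prey: 45+18-5=58; pred: 3+1-1=3
Step 8: prey: 58+23-6=75; pred: 3+1-1=3
Step 9: prey: 75+30-9=96; pred: 3+2-1=4
Max prey = 96 at step 9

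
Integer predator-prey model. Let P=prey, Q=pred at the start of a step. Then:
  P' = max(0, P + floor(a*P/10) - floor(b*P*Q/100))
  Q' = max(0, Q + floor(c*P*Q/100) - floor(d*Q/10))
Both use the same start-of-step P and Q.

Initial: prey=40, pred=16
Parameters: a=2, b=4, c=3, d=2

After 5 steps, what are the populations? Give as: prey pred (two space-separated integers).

Step 1: prey: 40+8-25=23; pred: 16+19-3=32
Step 2: prey: 23+4-29=0; pred: 32+22-6=48
Step 3: prey: 0+0-0=0; pred: 48+0-9=39
Step 4: prey: 0+0-0=0; pred: 39+0-7=32
Step 5: prey: 0+0-0=0; pred: 32+0-6=26

Answer: 0 26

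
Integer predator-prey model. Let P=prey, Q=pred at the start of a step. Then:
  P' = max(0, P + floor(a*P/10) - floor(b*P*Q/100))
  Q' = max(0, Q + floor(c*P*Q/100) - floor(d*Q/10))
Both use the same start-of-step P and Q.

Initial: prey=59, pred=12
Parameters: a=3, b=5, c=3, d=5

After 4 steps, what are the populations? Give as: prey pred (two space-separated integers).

Step 1: prey: 59+17-35=41; pred: 12+21-6=27
Step 2: prey: 41+12-55=0; pred: 27+33-13=47
Step 3: prey: 0+0-0=0; pred: 47+0-23=24
Step 4: prey: 0+0-0=0; pred: 24+0-12=12

Answer: 0 12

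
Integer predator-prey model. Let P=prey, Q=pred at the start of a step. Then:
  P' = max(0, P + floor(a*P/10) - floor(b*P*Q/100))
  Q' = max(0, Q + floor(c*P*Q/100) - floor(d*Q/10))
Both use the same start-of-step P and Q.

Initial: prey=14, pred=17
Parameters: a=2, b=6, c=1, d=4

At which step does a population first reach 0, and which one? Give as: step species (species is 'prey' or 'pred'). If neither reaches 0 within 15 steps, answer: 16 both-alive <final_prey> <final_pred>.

Answer: 16 both-alive 1 2

Derivation:
Step 1: prey: 14+2-14=2; pred: 17+2-6=13
Step 2: prey: 2+0-1=1; pred: 13+0-5=8
Step 3: prey: 1+0-0=1; pred: 8+0-3=5
Step 4: prey: 1+0-0=1; pred: 5+0-2=3
Step 5: prey: 1+0-0=1; pred: 3+0-1=2
Step 6: prey: 1+0-0=1; pred: 2+0-0=2
Steps 7-15: state stable at prey=1, pred=2 (no change)
No extinction within 15 steps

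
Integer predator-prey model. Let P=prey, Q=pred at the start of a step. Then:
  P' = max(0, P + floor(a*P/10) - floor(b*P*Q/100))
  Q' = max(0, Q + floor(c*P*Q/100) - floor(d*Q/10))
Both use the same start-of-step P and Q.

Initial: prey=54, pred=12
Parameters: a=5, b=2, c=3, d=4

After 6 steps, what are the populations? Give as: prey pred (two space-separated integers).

Step 1: prey: 54+27-12=69; pred: 12+19-4=27
Step 2: prey: 69+34-37=66; pred: 27+55-10=72
Step 3: prey: 66+33-95=4; pred: 72+142-28=186
Step 4: prey: 4+2-14=0; pred: 186+22-74=134
Step 5: prey: 0+0-0=0; pred: 134+0-53=81
Step 6: prey: 0+0-0=0; pred: 81+0-32=49

Answer: 0 49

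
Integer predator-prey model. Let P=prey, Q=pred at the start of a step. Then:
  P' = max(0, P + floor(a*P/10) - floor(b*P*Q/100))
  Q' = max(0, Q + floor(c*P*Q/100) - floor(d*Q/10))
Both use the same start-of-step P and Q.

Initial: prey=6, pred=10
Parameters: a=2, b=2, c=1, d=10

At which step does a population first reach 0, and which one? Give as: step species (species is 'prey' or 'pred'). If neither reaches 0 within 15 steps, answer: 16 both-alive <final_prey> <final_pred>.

Answer: 1 pred

Derivation:
Step 1: prey: 6+1-1=6; pred: 10+0-10=0
First extinction: pred at step 1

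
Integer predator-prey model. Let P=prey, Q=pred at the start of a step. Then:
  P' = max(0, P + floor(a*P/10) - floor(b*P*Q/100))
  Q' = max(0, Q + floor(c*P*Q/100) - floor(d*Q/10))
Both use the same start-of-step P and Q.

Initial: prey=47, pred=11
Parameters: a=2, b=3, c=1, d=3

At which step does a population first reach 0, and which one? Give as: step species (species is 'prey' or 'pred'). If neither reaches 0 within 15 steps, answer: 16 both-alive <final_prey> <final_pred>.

Answer: 16 both-alive 14 3

Derivation:
Step 1: prey: 47+9-15=41; pred: 11+5-3=13
Step 2: prey: 41+8-15=34; pred: 13+5-3=15
Step 3: prey: 34+6-15=25; pred: 15+5-4=16
Step 4: prey: 25+5-12=18; pred: 16+4-4=16
Step 5: prey: 18+3-8=13; pred: 16+2-4=14
Step 6: prey: 13+2-5=10; pred: 14+1-4=11
Step 7: prey: 10+2-3=9; pred: 11+1-3=9
Step 8: prey: 9+1-2=8; pred: 9+0-2=7
Step 9: prey: 8+1-1=8; pred: 7+0-2=5
Step 10: prey: 8+1-1=8; pred: 5+0-1=4
Step 11: prey: 8+1-0=9; pred: 4+0-1=3
Step 12: prey: 9+1-0=10; pred: 3+0-0=3
Step 13: prey: 10+2-0=12; pred: 3+0-0=3
Step 14: prey: 12+2-1=13; pred: 3+0-0=3
Step 15: prey: 13+2-1=14; pred: 3+0-0=3
No extinction within 15 steps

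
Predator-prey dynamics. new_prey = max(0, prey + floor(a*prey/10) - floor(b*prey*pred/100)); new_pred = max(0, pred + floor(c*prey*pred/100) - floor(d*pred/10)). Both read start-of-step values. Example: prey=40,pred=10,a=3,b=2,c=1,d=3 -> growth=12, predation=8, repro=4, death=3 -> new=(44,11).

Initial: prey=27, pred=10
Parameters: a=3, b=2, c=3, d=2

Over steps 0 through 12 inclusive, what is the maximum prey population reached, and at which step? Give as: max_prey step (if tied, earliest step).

Answer: 30 1

Derivation:
Step 1: prey: 27+8-5=30; pred: 10+8-2=16
Step 2: prey: 30+9-9=30; pred: 16+14-3=27
Step 3: prey: 30+9-16=23; pred: 27+24-5=46
Step 4: prey: 23+6-21=8; pred: 46+31-9=68
Step 5: prey: 8+2-10=0; pred: 68+16-13=71
Step 6: prey: 0+0-0=0; pred: 71+0-14=57
Step 7: prey: 0+0-0=0; pred: 57+0-11=46
Step 8: prey: 0+0-0=0; pred: 46+0-9=37
Step 9: prey: 0+0-0=0; pred: 37+0-7=30
Step 10: prey: 0+0-0=0; pred: 30+0-6=24
Step 11: prey: 0+0-0=0; pred: 24+0-4=20
Step 12: prey: 0+0-0=0; pred: 20+0-4=16
Max prey = 30 at step 1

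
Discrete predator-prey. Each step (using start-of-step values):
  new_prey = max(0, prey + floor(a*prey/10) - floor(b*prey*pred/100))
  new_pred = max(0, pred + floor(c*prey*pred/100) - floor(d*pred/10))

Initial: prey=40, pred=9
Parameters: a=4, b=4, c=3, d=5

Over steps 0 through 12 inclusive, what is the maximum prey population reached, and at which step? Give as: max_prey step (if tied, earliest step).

Step 1: prey: 40+16-14=42; pred: 9+10-4=15
Step 2: prey: 42+16-25=33; pred: 15+18-7=26
Step 3: prey: 33+13-34=12; pred: 26+25-13=38
Step 4: prey: 12+4-18=0; pred: 38+13-19=32
Step 5: prey: 0+0-0=0; pred: 32+0-16=16
Step 6: prey: 0+0-0=0; pred: 16+0-8=8
Step 7: prey: 0+0-0=0; pred: 8+0-4=4
Step 8: prey: 0+0-0=0; pred: 4+0-2=2
Step 9: prey: 0+0-0=0; pred: 2+0-1=1
Step 10: prey: 0+0-0=0; pred: 1+0-0=1
Step 11: prey: 0+0-0=0; pred: 1+0-0=1
Step 12: prey: 0+0-0=0; pred: 1+0-0=1
Max prey = 42 at step 1

Answer: 42 1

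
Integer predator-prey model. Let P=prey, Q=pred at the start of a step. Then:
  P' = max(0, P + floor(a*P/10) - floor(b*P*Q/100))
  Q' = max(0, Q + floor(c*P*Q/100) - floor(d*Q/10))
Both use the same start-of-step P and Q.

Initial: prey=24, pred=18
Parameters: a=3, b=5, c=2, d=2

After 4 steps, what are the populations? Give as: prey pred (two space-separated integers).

Step 1: prey: 24+7-21=10; pred: 18+8-3=23
Step 2: prey: 10+3-11=2; pred: 23+4-4=23
Step 3: prey: 2+0-2=0; pred: 23+0-4=19
Step 4: prey: 0+0-0=0; pred: 19+0-3=16

Answer: 0 16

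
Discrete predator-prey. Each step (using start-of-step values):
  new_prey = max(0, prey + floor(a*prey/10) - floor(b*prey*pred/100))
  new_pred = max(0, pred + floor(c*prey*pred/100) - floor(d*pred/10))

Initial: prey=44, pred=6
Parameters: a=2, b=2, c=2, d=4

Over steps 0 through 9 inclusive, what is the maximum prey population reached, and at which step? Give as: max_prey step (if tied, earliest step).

Answer: 48 2

Derivation:
Step 1: prey: 44+8-5=47; pred: 6+5-2=9
Step 2: prey: 47+9-8=48; pred: 9+8-3=14
Step 3: prey: 48+9-13=44; pred: 14+13-5=22
Step 4: prey: 44+8-19=33; pred: 22+19-8=33
Step 5: prey: 33+6-21=18; pred: 33+21-13=41
Step 6: prey: 18+3-14=7; pred: 41+14-16=39
Step 7: prey: 7+1-5=3; pred: 39+5-15=29
Step 8: prey: 3+0-1=2; pred: 29+1-11=19
Step 9: prey: 2+0-0=2; pred: 19+0-7=12
Max prey = 48 at step 2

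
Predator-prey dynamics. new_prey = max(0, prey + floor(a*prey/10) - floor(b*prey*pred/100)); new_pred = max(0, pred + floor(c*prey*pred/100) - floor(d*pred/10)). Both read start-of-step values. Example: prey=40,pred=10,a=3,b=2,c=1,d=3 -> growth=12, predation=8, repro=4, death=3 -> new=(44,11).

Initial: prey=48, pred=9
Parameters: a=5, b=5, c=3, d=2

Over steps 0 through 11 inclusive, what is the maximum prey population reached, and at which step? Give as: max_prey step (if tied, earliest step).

Answer: 51 1

Derivation:
Step 1: prey: 48+24-21=51; pred: 9+12-1=20
Step 2: prey: 51+25-51=25; pred: 20+30-4=46
Step 3: prey: 25+12-57=0; pred: 46+34-9=71
Step 4: prey: 0+0-0=0; pred: 71+0-14=57
Step 5: prey: 0+0-0=0; pred: 57+0-11=46
Step 6: prey: 0+0-0=0; pred: 46+0-9=37
Step 7: prey: 0+0-0=0; pred: 37+0-7=30
Step 8: prey: 0+0-0=0; pred: 30+0-6=24
Step 9: prey: 0+0-0=0; pred: 24+0-4=20
Step 10: prey: 0+0-0=0; pred: 20+0-4=16
Step 11: prey: 0+0-0=0; pred: 16+0-3=13
Max prey = 51 at step 1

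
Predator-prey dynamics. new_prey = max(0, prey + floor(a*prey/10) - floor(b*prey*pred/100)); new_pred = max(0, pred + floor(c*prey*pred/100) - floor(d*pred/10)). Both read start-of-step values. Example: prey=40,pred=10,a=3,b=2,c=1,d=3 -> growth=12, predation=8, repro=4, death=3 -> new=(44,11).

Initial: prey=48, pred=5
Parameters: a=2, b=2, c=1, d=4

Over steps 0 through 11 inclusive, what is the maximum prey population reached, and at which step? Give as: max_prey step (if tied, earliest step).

Step 1: prey: 48+9-4=53; pred: 5+2-2=5
Step 2: prey: 53+10-5=58; pred: 5+2-2=5
Step 3: prey: 58+11-5=64; pred: 5+2-2=5
Step 4: prey: 64+12-6=70; pred: 5+3-2=6
Step 5: prey: 70+14-8=76; pred: 6+4-2=8
Step 6: prey: 76+15-12=79; pred: 8+6-3=11
Step 7: prey: 79+15-17=77; pred: 11+8-4=15
Step 8: prey: 77+15-23=69; pred: 15+11-6=20
Step 9: prey: 69+13-27=55; pred: 20+13-8=25
Step 10: prey: 55+11-27=39; pred: 25+13-10=28
Step 11: prey: 39+7-21=25; pred: 28+10-11=27
Max prey = 79 at step 6

Answer: 79 6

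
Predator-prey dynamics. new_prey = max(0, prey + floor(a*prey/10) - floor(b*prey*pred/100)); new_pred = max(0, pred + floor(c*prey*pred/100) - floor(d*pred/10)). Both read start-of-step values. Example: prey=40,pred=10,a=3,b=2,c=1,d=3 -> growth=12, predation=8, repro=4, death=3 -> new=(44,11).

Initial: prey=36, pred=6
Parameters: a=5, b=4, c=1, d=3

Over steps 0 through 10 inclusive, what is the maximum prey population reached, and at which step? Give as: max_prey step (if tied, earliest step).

Answer: 74 4

Derivation:
Step 1: prey: 36+18-8=46; pred: 6+2-1=7
Step 2: prey: 46+23-12=57; pred: 7+3-2=8
Step 3: prey: 57+28-18=67; pred: 8+4-2=10
Step 4: prey: 67+33-26=74; pred: 10+6-3=13
Step 5: prey: 74+37-38=73; pred: 13+9-3=19
Step 6: prey: 73+36-55=54; pred: 19+13-5=27
Step 7: prey: 54+27-58=23; pred: 27+14-8=33
Step 8: prey: 23+11-30=4; pred: 33+7-9=31
Step 9: prey: 4+2-4=2; pred: 31+1-9=23
Step 10: prey: 2+1-1=2; pred: 23+0-6=17
Max prey = 74 at step 4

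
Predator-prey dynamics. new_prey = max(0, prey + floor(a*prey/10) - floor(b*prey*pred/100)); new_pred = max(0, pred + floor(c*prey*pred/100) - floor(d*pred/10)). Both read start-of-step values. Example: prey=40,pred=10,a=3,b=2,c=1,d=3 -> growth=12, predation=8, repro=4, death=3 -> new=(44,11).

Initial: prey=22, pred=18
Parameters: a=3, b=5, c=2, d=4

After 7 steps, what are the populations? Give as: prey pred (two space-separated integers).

Answer: 1 2

Derivation:
Step 1: prey: 22+6-19=9; pred: 18+7-7=18
Step 2: prey: 9+2-8=3; pred: 18+3-7=14
Step 3: prey: 3+0-2=1; pred: 14+0-5=9
Step 4: prey: 1+0-0=1; pred: 9+0-3=6
Step 5: prey: 1+0-0=1; pred: 6+0-2=4
Step 6: prey: 1+0-0=1; pred: 4+0-1=3
Step 7: prey: 1+0-0=1; pred: 3+0-1=2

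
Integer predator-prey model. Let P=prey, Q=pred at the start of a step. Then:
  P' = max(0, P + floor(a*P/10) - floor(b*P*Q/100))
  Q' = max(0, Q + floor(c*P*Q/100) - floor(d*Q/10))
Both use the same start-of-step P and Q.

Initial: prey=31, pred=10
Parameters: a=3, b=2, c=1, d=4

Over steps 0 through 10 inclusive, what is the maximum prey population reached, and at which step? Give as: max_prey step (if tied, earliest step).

Step 1: prey: 31+9-6=34; pred: 10+3-4=9
Step 2: prey: 34+10-6=38; pred: 9+3-3=9
Step 3: prey: 38+11-6=43; pred: 9+3-3=9
Step 4: prey: 43+12-7=48; pred: 9+3-3=9
Step 5: prey: 48+14-8=54; pred: 9+4-3=10
Step 6: prey: 54+16-10=60; pred: 10+5-4=11
Step 7: prey: 60+18-13=65; pred: 11+6-4=13
Step 8: prey: 65+19-16=68; pred: 13+8-5=16
Step 9: prey: 68+20-21=67; pred: 16+10-6=20
Step 10: prey: 67+20-26=61; pred: 20+13-8=25
Max prey = 68 at step 8

Answer: 68 8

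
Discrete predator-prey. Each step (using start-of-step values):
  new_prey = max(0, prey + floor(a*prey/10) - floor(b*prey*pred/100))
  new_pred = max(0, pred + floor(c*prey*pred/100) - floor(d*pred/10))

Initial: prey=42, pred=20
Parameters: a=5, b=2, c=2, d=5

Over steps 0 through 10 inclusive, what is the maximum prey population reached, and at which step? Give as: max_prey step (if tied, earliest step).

Step 1: prey: 42+21-16=47; pred: 20+16-10=26
Step 2: prey: 47+23-24=46; pred: 26+24-13=37
Step 3: prey: 46+23-34=35; pred: 37+34-18=53
Step 4: prey: 35+17-37=15; pred: 53+37-26=64
Step 5: prey: 15+7-19=3; pred: 64+19-32=51
Step 6: prey: 3+1-3=1; pred: 51+3-25=29
Step 7: prey: 1+0-0=1; pred: 29+0-14=15
Step 8: prey: 1+0-0=1; pred: 15+0-7=8
Step 9: prey: 1+0-0=1; pred: 8+0-4=4
Step 10: prey: 1+0-0=1; pred: 4+0-2=2
Max prey = 47 at step 1

Answer: 47 1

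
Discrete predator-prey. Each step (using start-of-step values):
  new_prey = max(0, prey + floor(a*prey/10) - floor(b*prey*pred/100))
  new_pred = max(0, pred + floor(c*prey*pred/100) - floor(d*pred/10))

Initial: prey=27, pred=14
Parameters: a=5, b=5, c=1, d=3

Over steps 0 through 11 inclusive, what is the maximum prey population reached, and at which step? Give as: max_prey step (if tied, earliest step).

Step 1: prey: 27+13-18=22; pred: 14+3-4=13
Step 2: prey: 22+11-14=19; pred: 13+2-3=12
Step 3: prey: 19+9-11=17; pred: 12+2-3=11
Step 4: prey: 17+8-9=16; pred: 11+1-3=9
Step 5: prey: 16+8-7=17; pred: 9+1-2=8
Step 6: prey: 17+8-6=19; pred: 8+1-2=7
Step 7: prey: 19+9-6=22; pred: 7+1-2=6
Step 8: prey: 22+11-6=27; pred: 6+1-1=6
Step 9: prey: 27+13-8=32; pred: 6+1-1=6
Step 10: prey: 32+16-9=39; pred: 6+1-1=6
Step 11: prey: 39+19-11=47; pred: 6+2-1=7
Max prey = 47 at step 11

Answer: 47 11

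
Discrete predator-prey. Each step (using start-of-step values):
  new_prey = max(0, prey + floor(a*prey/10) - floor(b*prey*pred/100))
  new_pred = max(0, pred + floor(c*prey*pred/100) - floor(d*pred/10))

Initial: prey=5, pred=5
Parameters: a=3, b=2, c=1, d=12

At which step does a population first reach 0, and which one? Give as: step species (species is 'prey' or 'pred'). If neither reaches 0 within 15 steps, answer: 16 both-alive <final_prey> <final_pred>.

Step 1: prey: 5+1-0=6; pred: 5+0-6=0
First extinction: pred at step 1

Answer: 1 pred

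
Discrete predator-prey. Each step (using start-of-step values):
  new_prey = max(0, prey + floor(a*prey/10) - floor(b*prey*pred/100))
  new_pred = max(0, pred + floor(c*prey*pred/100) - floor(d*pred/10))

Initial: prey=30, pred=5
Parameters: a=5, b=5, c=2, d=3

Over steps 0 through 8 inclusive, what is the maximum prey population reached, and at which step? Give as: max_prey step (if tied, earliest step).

Step 1: prey: 30+15-7=38; pred: 5+3-1=7
Step 2: prey: 38+19-13=44; pred: 7+5-2=10
Step 3: prey: 44+22-22=44; pred: 10+8-3=15
Step 4: prey: 44+22-33=33; pred: 15+13-4=24
Step 5: prey: 33+16-39=10; pred: 24+15-7=32
Step 6: prey: 10+5-16=0; pred: 32+6-9=29
Step 7: prey: 0+0-0=0; pred: 29+0-8=21
Step 8: prey: 0+0-0=0; pred: 21+0-6=15
Max prey = 44 at step 2

Answer: 44 2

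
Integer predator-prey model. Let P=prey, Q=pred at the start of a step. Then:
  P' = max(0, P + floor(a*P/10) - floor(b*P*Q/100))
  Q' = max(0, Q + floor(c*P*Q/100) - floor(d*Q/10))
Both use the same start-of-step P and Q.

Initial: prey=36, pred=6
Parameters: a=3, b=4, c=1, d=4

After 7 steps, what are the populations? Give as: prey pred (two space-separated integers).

Answer: 54 7

Derivation:
Step 1: prey: 36+10-8=38; pred: 6+2-2=6
Step 2: prey: 38+11-9=40; pred: 6+2-2=6
Step 3: prey: 40+12-9=43; pred: 6+2-2=6
Step 4: prey: 43+12-10=45; pred: 6+2-2=6
Step 5: prey: 45+13-10=48; pred: 6+2-2=6
Step 6: prey: 48+14-11=51; pred: 6+2-2=6
Step 7: prey: 51+15-12=54; pred: 6+3-2=7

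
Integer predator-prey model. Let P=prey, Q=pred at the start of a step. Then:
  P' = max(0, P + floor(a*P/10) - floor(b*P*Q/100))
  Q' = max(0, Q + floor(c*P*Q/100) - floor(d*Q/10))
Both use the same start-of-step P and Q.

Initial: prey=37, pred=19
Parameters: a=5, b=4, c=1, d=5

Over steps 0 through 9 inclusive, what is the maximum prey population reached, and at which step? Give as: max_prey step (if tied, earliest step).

Step 1: prey: 37+18-28=27; pred: 19+7-9=17
Step 2: prey: 27+13-18=22; pred: 17+4-8=13
Step 3: prey: 22+11-11=22; pred: 13+2-6=9
Step 4: prey: 22+11-7=26; pred: 9+1-4=6
Step 5: prey: 26+13-6=33; pred: 6+1-3=4
Step 6: prey: 33+16-5=44; pred: 4+1-2=3
Step 7: prey: 44+22-5=61; pred: 3+1-1=3
Step 8: prey: 61+30-7=84; pred: 3+1-1=3
Step 9: prey: 84+42-10=116; pred: 3+2-1=4
Max prey = 116 at step 9

Answer: 116 9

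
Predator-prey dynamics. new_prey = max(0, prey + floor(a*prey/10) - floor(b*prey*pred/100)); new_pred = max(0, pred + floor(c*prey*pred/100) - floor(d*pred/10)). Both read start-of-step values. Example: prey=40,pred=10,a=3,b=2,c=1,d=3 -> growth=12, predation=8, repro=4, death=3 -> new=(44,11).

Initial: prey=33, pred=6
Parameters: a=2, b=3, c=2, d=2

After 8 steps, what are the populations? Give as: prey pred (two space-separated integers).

Step 1: prey: 33+6-5=34; pred: 6+3-1=8
Step 2: prey: 34+6-8=32; pred: 8+5-1=12
Step 3: prey: 32+6-11=27; pred: 12+7-2=17
Step 4: prey: 27+5-13=19; pred: 17+9-3=23
Step 5: prey: 19+3-13=9; pred: 23+8-4=27
Step 6: prey: 9+1-7=3; pred: 27+4-5=26
Step 7: prey: 3+0-2=1; pred: 26+1-5=22
Step 8: prey: 1+0-0=1; pred: 22+0-4=18

Answer: 1 18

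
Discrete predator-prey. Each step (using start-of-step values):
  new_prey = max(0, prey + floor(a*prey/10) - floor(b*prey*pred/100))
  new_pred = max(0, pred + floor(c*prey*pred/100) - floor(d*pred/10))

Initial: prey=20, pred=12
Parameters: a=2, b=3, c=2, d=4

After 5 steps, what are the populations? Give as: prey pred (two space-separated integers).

Answer: 10 7

Derivation:
Step 1: prey: 20+4-7=17; pred: 12+4-4=12
Step 2: prey: 17+3-6=14; pred: 12+4-4=12
Step 3: prey: 14+2-5=11; pred: 12+3-4=11
Step 4: prey: 11+2-3=10; pred: 11+2-4=9
Step 5: prey: 10+2-2=10; pred: 9+1-3=7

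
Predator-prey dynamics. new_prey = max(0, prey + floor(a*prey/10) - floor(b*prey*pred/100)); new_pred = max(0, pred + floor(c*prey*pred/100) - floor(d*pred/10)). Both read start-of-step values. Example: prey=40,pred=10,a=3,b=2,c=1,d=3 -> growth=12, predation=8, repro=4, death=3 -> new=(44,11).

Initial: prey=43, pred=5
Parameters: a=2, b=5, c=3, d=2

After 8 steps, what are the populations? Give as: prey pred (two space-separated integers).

Step 1: prey: 43+8-10=41; pred: 5+6-1=10
Step 2: prey: 41+8-20=29; pred: 10+12-2=20
Step 3: prey: 29+5-29=5; pred: 20+17-4=33
Step 4: prey: 5+1-8=0; pred: 33+4-6=31
Step 5: prey: 0+0-0=0; pred: 31+0-6=25
Step 6: prey: 0+0-0=0; pred: 25+0-5=20
Step 7: prey: 0+0-0=0; pred: 20+0-4=16
Step 8: prey: 0+0-0=0; pred: 16+0-3=13

Answer: 0 13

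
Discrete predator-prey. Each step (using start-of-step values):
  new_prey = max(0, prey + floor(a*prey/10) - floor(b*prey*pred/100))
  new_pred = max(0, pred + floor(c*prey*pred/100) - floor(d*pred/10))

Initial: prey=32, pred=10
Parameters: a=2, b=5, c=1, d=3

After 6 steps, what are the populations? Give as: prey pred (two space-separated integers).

Step 1: prey: 32+6-16=22; pred: 10+3-3=10
Step 2: prey: 22+4-11=15; pred: 10+2-3=9
Step 3: prey: 15+3-6=12; pred: 9+1-2=8
Step 4: prey: 12+2-4=10; pred: 8+0-2=6
Step 5: prey: 10+2-3=9; pred: 6+0-1=5
Step 6: prey: 9+1-2=8; pred: 5+0-1=4

Answer: 8 4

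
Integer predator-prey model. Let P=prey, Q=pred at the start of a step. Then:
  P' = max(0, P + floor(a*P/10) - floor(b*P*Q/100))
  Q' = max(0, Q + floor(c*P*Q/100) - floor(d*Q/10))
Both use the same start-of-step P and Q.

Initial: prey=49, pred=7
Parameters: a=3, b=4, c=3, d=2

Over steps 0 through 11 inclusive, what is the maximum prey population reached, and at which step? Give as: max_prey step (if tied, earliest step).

Answer: 50 1

Derivation:
Step 1: prey: 49+14-13=50; pred: 7+10-1=16
Step 2: prey: 50+15-32=33; pred: 16+24-3=37
Step 3: prey: 33+9-48=0; pred: 37+36-7=66
Step 4: prey: 0+0-0=0; pred: 66+0-13=53
Step 5: prey: 0+0-0=0; pred: 53+0-10=43
Step 6: prey: 0+0-0=0; pred: 43+0-8=35
Step 7: prey: 0+0-0=0; pred: 35+0-7=28
Step 8: prey: 0+0-0=0; pred: 28+0-5=23
Step 9: prey: 0+0-0=0; pred: 23+0-4=19
Step 10: prey: 0+0-0=0; pred: 19+0-3=16
Step 11: prey: 0+0-0=0; pred: 16+0-3=13
Max prey = 50 at step 1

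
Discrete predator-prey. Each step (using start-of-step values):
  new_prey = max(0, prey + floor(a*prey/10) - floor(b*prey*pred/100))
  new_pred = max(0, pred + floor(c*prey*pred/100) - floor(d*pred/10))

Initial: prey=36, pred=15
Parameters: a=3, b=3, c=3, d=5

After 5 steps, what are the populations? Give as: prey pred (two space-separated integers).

Answer: 1 12

Derivation:
Step 1: prey: 36+10-16=30; pred: 15+16-7=24
Step 2: prey: 30+9-21=18; pred: 24+21-12=33
Step 3: prey: 18+5-17=6; pred: 33+17-16=34
Step 4: prey: 6+1-6=1; pred: 34+6-17=23
Step 5: prey: 1+0-0=1; pred: 23+0-11=12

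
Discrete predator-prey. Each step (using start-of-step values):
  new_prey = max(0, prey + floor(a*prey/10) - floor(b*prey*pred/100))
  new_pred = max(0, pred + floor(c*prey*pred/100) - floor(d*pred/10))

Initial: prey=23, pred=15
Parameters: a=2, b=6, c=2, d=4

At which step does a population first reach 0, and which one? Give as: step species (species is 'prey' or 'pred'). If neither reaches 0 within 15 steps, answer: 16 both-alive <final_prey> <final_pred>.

Step 1: prey: 23+4-20=7; pred: 15+6-6=15
Step 2: prey: 7+1-6=2; pred: 15+2-6=11
Step 3: prey: 2+0-1=1; pred: 11+0-4=7
Step 4: prey: 1+0-0=1; pred: 7+0-2=5
Step 5: prey: 1+0-0=1; pred: 5+0-2=3
Step 6: prey: 1+0-0=1; pred: 3+0-1=2
Step 7: prey: 1+0-0=1; pred: 2+0-0=2
Steps 8-15: state stable at prey=1, pred=2 (no change)
No extinction within 15 steps

Answer: 16 both-alive 1 2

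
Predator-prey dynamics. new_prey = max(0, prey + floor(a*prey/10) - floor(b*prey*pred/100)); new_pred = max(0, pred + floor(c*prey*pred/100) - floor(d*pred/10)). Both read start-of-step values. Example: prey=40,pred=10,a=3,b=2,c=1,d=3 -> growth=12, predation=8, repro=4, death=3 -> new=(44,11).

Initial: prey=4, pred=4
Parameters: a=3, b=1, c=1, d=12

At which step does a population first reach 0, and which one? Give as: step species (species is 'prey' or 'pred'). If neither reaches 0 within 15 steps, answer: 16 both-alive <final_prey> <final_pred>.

Step 1: prey: 4+1-0=5; pred: 4+0-4=0
First extinction: pred at step 1

Answer: 1 pred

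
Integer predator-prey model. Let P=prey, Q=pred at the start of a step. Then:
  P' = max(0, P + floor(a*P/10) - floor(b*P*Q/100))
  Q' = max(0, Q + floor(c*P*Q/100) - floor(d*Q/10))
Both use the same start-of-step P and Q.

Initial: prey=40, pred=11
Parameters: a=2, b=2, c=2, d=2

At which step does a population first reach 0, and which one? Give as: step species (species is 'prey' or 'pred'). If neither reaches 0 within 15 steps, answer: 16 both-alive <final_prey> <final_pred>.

Answer: 6 prey

Derivation:
Step 1: prey: 40+8-8=40; pred: 11+8-2=17
Step 2: prey: 40+8-13=35; pred: 17+13-3=27
Step 3: prey: 35+7-18=24; pred: 27+18-5=40
Step 4: prey: 24+4-19=9; pred: 40+19-8=51
Step 5: prey: 9+1-9=1; pred: 51+9-10=50
Step 6: prey: 1+0-1=0; pred: 50+1-10=41
First extinction: prey at step 6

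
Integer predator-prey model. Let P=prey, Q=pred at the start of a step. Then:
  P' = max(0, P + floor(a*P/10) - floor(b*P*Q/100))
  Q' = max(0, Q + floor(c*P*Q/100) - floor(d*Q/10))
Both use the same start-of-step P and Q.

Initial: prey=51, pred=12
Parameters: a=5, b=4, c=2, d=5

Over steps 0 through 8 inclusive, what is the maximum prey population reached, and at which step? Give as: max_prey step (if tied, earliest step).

Answer: 52 1

Derivation:
Step 1: prey: 51+25-24=52; pred: 12+12-6=18
Step 2: prey: 52+26-37=41; pred: 18+18-9=27
Step 3: prey: 41+20-44=17; pred: 27+22-13=36
Step 4: prey: 17+8-24=1; pred: 36+12-18=30
Step 5: prey: 1+0-1=0; pred: 30+0-15=15
Step 6: prey: 0+0-0=0; pred: 15+0-7=8
Step 7: prey: 0+0-0=0; pred: 8+0-4=4
Step 8: prey: 0+0-0=0; pred: 4+0-2=2
Max prey = 52 at step 1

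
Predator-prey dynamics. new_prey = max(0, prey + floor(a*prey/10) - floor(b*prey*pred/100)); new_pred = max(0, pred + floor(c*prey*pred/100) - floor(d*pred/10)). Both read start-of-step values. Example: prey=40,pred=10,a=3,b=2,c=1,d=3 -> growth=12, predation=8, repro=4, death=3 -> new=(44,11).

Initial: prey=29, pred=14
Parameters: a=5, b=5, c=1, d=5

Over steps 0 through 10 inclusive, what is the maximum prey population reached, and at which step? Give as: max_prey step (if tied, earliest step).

Step 1: prey: 29+14-20=23; pred: 14+4-7=11
Step 2: prey: 23+11-12=22; pred: 11+2-5=8
Step 3: prey: 22+11-8=25; pred: 8+1-4=5
Step 4: prey: 25+12-6=31; pred: 5+1-2=4
Step 5: prey: 31+15-6=40; pred: 4+1-2=3
Step 6: prey: 40+20-6=54; pred: 3+1-1=3
Step 7: prey: 54+27-8=73; pred: 3+1-1=3
Step 8: prey: 73+36-10=99; pred: 3+2-1=4
Step 9: prey: 99+49-19=129; pred: 4+3-2=5
Step 10: prey: 129+64-32=161; pred: 5+6-2=9
Max prey = 161 at step 10

Answer: 161 10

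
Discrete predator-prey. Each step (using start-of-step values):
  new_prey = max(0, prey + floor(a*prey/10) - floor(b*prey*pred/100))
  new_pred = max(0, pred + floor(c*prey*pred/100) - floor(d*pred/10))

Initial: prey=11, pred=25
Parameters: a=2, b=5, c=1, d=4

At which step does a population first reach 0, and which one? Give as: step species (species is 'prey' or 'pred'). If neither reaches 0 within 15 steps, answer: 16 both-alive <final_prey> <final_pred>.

Answer: 1 prey

Derivation:
Step 1: prey: 11+2-13=0; pred: 25+2-10=17
First extinction: prey at step 1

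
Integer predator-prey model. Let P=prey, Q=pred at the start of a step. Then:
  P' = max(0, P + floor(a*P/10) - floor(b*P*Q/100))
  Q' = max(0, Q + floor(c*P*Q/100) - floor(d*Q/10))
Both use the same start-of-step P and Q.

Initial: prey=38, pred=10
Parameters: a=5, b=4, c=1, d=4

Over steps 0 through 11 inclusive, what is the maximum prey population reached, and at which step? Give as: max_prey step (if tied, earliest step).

Step 1: prey: 38+19-15=42; pred: 10+3-4=9
Step 2: prey: 42+21-15=48; pred: 9+3-3=9
Step 3: prey: 48+24-17=55; pred: 9+4-3=10
Step 4: prey: 55+27-22=60; pred: 10+5-4=11
Step 5: prey: 60+30-26=64; pred: 11+6-4=13
Step 6: prey: 64+32-33=63; pred: 13+8-5=16
Step 7: prey: 63+31-40=54; pred: 16+10-6=20
Step 8: prey: 54+27-43=38; pred: 20+10-8=22
Step 9: prey: 38+19-33=24; pred: 22+8-8=22
Step 10: prey: 24+12-21=15; pred: 22+5-8=19
Step 11: prey: 15+7-11=11; pred: 19+2-7=14
Max prey = 64 at step 5

Answer: 64 5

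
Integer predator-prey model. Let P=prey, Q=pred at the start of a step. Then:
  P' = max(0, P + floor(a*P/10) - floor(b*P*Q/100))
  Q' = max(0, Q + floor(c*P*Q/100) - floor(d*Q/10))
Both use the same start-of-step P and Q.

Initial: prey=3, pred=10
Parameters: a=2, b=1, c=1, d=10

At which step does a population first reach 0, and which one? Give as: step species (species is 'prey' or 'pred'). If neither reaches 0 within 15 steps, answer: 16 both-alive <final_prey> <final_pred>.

Step 1: prey: 3+0-0=3; pred: 10+0-10=0
First extinction: pred at step 1

Answer: 1 pred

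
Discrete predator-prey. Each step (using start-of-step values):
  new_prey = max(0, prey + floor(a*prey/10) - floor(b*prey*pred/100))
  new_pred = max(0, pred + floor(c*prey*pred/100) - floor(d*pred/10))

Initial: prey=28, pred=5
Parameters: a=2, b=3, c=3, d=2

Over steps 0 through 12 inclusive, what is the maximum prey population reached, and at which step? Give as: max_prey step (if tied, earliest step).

Step 1: prey: 28+5-4=29; pred: 5+4-1=8
Step 2: prey: 29+5-6=28; pred: 8+6-1=13
Step 3: prey: 28+5-10=23; pred: 13+10-2=21
Step 4: prey: 23+4-14=13; pred: 21+14-4=31
Step 5: prey: 13+2-12=3; pred: 31+12-6=37
Step 6: prey: 3+0-3=0; pred: 37+3-7=33
Step 7: prey: 0+0-0=0; pred: 33+0-6=27
Step 8: prey: 0+0-0=0; pred: 27+0-5=22
Step 9: prey: 0+0-0=0; pred: 22+0-4=18
Step 10: prey: 0+0-0=0; pred: 18+0-3=15
Step 11: prey: 0+0-0=0; pred: 15+0-3=12
Step 12: prey: 0+0-0=0; pred: 12+0-2=10
Max prey = 29 at step 1

Answer: 29 1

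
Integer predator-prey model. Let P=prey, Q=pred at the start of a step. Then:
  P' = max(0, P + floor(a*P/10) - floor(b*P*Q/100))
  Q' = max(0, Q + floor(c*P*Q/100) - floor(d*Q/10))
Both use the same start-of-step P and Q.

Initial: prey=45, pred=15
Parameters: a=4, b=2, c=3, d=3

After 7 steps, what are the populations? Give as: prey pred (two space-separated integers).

Answer: 0 33

Derivation:
Step 1: prey: 45+18-13=50; pred: 15+20-4=31
Step 2: prey: 50+20-31=39; pred: 31+46-9=68
Step 3: prey: 39+15-53=1; pred: 68+79-20=127
Step 4: prey: 1+0-2=0; pred: 127+3-38=92
Step 5: prey: 0+0-0=0; pred: 92+0-27=65
Step 6: prey: 0+0-0=0; pred: 65+0-19=46
Step 7: prey: 0+0-0=0; pred: 46+0-13=33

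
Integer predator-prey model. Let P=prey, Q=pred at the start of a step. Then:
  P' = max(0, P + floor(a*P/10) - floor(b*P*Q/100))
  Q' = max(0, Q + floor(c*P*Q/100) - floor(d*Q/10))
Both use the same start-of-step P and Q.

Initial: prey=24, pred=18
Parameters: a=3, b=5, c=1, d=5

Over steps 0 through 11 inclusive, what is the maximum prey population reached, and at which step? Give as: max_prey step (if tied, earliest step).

Answer: 39 11

Derivation:
Step 1: prey: 24+7-21=10; pred: 18+4-9=13
Step 2: prey: 10+3-6=7; pred: 13+1-6=8
Step 3: prey: 7+2-2=7; pred: 8+0-4=4
Step 4: prey: 7+2-1=8; pred: 4+0-2=2
Step 5: prey: 8+2-0=10; pred: 2+0-1=1
Step 6: prey: 10+3-0=13; pred: 1+0-0=1
Step 7: prey: 13+3-0=16; pred: 1+0-0=1
Step 8: prey: 16+4-0=20; pred: 1+0-0=1
Step 9: prey: 20+6-1=25; pred: 1+0-0=1
Step 10: prey: 25+7-1=31; pred: 1+0-0=1
Step 11: prey: 31+9-1=39; pred: 1+0-0=1
Max prey = 39 at step 11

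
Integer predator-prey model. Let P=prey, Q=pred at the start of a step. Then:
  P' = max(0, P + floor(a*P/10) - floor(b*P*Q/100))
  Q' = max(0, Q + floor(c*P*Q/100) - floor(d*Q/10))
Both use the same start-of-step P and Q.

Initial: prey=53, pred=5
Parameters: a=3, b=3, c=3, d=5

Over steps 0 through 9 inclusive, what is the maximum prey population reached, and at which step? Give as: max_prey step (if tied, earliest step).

Answer: 61 1

Derivation:
Step 1: prey: 53+15-7=61; pred: 5+7-2=10
Step 2: prey: 61+18-18=61; pred: 10+18-5=23
Step 3: prey: 61+18-42=37; pred: 23+42-11=54
Step 4: prey: 37+11-59=0; pred: 54+59-27=86
Step 5: prey: 0+0-0=0; pred: 86+0-43=43
Step 6: prey: 0+0-0=0; pred: 43+0-21=22
Step 7: prey: 0+0-0=0; pred: 22+0-11=11
Step 8: prey: 0+0-0=0; pred: 11+0-5=6
Step 9: prey: 0+0-0=0; pred: 6+0-3=3
Max prey = 61 at step 1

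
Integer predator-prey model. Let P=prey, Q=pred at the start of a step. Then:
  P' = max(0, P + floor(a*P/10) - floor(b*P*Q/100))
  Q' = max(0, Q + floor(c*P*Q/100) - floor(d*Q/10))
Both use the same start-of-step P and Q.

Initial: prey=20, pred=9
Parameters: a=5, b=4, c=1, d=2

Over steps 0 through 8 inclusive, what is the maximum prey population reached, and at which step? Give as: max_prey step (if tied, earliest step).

Answer: 40 7

Derivation:
Step 1: prey: 20+10-7=23; pred: 9+1-1=9
Step 2: prey: 23+11-8=26; pred: 9+2-1=10
Step 3: prey: 26+13-10=29; pred: 10+2-2=10
Step 4: prey: 29+14-11=32; pred: 10+2-2=10
Step 5: prey: 32+16-12=36; pred: 10+3-2=11
Step 6: prey: 36+18-15=39; pred: 11+3-2=12
Step 7: prey: 39+19-18=40; pred: 12+4-2=14
Step 8: prey: 40+20-22=38; pred: 14+5-2=17
Max prey = 40 at step 7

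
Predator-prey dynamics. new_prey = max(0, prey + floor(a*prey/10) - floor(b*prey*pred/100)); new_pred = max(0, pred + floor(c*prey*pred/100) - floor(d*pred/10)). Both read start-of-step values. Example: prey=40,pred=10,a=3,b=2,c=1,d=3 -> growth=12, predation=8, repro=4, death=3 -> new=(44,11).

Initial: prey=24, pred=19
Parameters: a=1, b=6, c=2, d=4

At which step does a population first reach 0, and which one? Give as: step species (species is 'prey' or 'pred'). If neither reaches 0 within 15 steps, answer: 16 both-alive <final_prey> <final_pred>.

Step 1: prey: 24+2-27=0; pred: 19+9-7=21
First extinction: prey at step 1

Answer: 1 prey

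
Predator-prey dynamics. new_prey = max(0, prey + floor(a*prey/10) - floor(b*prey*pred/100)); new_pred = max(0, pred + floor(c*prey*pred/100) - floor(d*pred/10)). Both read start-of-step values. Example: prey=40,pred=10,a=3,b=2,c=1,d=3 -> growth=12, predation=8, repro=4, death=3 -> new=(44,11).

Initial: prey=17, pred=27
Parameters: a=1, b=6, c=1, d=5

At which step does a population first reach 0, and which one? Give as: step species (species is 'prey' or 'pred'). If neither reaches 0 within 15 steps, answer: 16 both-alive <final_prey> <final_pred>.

Step 1: prey: 17+1-27=0; pred: 27+4-13=18
First extinction: prey at step 1

Answer: 1 prey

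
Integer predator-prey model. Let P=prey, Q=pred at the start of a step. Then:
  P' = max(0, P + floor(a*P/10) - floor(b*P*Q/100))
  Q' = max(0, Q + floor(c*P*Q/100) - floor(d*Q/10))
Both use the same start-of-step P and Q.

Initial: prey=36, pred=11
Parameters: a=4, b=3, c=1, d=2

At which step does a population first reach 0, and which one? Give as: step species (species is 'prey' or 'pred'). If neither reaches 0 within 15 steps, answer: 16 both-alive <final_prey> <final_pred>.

Answer: 16 both-alive 8 7

Derivation:
Step 1: prey: 36+14-11=39; pred: 11+3-2=12
Step 2: prey: 39+15-14=40; pred: 12+4-2=14
Step 3: prey: 40+16-16=40; pred: 14+5-2=17
Step 4: prey: 40+16-20=36; pred: 17+6-3=20
Step 5: prey: 36+14-21=29; pred: 20+7-4=23
Step 6: prey: 29+11-20=20; pred: 23+6-4=25
Step 7: prey: 20+8-15=13; pred: 25+5-5=25
Step 8: prey: 13+5-9=9; pred: 25+3-5=23
Step 9: prey: 9+3-6=6; pred: 23+2-4=21
Step 10: prey: 6+2-3=5; pred: 21+1-4=18
Step 11: prey: 5+2-2=5; pred: 18+0-3=15
Step 12: prey: 5+2-2=5; pred: 15+0-3=12
Step 13: prey: 5+2-1=6; pred: 12+0-2=10
Step 14: prey: 6+2-1=7; pred: 10+0-2=8
Step 15: prey: 7+2-1=8; pred: 8+0-1=7
No extinction within 15 steps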